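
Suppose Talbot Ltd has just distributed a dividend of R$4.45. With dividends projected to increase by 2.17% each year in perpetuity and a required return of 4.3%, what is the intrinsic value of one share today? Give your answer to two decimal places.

Gordon growth model: P₀ = D₁/(r − g). D₁ = 4.45 × (1 + 0.0217) = 4.5466.
P₀ = 4.5466 / (0.043 − 0.0217) = 4.5466 / 0.0213 = 213.4538

R$213.45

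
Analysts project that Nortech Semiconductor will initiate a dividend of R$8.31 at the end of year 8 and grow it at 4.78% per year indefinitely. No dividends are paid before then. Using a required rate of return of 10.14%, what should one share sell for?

R$78.85

Deferred-dividend DDM. At t=7 the remaining stream is a growing perpetuity with first payment D_8 = 8.31.
V_7 = D_8/(r−g) = 8.31/(0.1014−0.0478) = 155.0373
P₀ = V_7/(1+r)^7 = 155.0373/(1+0.1014)^7 = 78.8535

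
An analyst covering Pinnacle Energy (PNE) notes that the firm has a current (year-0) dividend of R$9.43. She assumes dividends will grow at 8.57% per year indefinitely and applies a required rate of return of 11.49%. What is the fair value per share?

Gordon growth model: P₀ = D₁/(r − g). D₁ = 9.43 × (1 + 0.0857) = 10.2382.
P₀ = 10.2382 / (0.1149 − 0.0857) = 10.2382 / 0.0292 = 350.6216

R$350.62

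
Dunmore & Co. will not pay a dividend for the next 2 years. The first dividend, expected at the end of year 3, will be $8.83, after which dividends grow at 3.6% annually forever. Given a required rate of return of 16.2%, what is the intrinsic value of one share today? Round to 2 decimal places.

Deferred-dividend DDM. At t=2 the remaining stream is a growing perpetuity with first payment D_3 = 8.83.
V_2 = D_3/(r−g) = 8.83/(0.162−0.036) = 70.0794
P₀ = V_2/(1+r)^2 = 70.0794/(1+0.162)^2 = 51.9013

$51.90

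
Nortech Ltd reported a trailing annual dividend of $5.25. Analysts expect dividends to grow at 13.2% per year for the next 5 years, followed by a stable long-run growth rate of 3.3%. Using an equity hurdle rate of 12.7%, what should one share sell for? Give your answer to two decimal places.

$85.59

Two-stage DDM. Project D₁…D_5 at 0.132, terminal growth 0.033, discount at r = 0.127.
D_1 = 5.9430
D_2 = 6.7275
D_3 = 7.6155
D_4 = 8.6207
D_5 = 9.7587
Terminal value at t=5: TV = D_6/(r−g) = 10.0807/(0.127−0.033) = 107.2418
P₀ = 5.9430/(1+0.127)^1 + 6.7275/(1+0.127)^2 + 7.6155/(1+0.127)^3 + 8.6207/(1+0.127)^4 + 9.7587/(1+0.127)^5 + 107.2418/(1+0.127)^5 = 85.5868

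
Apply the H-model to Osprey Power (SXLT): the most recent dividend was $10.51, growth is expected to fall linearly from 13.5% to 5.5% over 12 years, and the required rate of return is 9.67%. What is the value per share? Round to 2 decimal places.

$386.88

H-model: P₀ = D₀[(1+g_L) + H(g_S−g_L)]/(r−g_L), with H = 12/2 = 6.
P₀ = 10.51 × [(1+0.055) + 6×(0.135−0.055)] / (0.0967−0.055)
   = 10.51 × 1.5350 / 0.0417 = 386.8789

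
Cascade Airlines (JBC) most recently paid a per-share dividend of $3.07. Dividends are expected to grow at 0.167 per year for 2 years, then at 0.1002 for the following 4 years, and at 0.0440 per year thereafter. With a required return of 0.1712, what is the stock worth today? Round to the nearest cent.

$36.04

Three-stage DDM. Project D₁…D_6; terminal Gordon value at t=6 with g = 0.044; discount at r = 0.1712.
D_1 = 3.5827
D_2 = 4.1810
D_3 = 4.5999
D_4 = 5.0608
D_5 = 5.5679
D_6 = 6.1259
TV_6 = 6.3954/(0.1712−0.044) = 50.2782
P₀ = Σ Dₜ/(1+r)ᵗ + TV_6/(1+r)^6 = 36.0402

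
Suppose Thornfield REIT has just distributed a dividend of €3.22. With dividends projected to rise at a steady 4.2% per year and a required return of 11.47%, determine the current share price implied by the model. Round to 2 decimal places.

€46.15

Gordon growth model: P₀ = D₁/(r − g). D₁ = 3.22 × (1 + 0.042) = 3.3552.
P₀ = 3.3552 / (0.1147 − 0.042) = 3.3552 / 0.0727 = 46.1519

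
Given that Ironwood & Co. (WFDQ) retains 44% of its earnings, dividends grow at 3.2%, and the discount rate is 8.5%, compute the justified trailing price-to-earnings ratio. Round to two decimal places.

10.90

Payout ratio b = 1 − 0.44 = 0.56.
Justified trailing P/E = b(1+g)/(r−g) = 0.56×(1+0.032)/(0.085−0.032) = 10.9042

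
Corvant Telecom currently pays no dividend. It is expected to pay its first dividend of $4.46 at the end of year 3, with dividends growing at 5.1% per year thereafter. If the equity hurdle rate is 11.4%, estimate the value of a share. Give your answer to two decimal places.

Deferred-dividend DDM. At t=2 the remaining stream is a growing perpetuity with first payment D_3 = 4.46.
V_2 = D_3/(r−g) = 4.46/(0.114−0.051) = 70.7937
P₀ = V_2/(1+r)^2 = 70.7937/(1+0.114)^2 = 57.0458

$57.05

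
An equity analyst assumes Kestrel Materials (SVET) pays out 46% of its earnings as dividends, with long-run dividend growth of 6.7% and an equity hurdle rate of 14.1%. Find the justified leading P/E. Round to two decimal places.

6.22

Justified leading P/E = b/(r−g) = 0.46/(0.141−0.067) = 6.2162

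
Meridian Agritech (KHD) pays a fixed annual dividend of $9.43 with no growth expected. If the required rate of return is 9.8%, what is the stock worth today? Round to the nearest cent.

$96.22

Zero-growth DDM (perpetuity): P₀ = D/r = 9.43 / 0.098 = 96.2245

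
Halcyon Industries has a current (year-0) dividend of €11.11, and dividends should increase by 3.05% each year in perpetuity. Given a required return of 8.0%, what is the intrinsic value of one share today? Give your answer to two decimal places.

€231.29

Gordon growth model: P₀ = D₁/(r − g). D₁ = 11.11 × (1 + 0.0305) = 11.4489.
P₀ = 11.4489 / (0.08 − 0.0305) = 11.4489 / 0.0495 = 231.2900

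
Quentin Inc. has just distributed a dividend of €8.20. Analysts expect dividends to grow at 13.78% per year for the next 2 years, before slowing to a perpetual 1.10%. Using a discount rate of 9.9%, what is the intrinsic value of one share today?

€118.25

Two-stage DDM. Project D₁…D_2 at 0.1378, terminal growth 0.011, discount at r = 0.099.
D_1 = 9.3300
D_2 = 10.6156
Terminal value at t=2: TV = D_3/(r−g) = 10.7324/(0.099−0.011) = 121.9591
P₀ = 9.3300/(1+0.099)^1 + 10.6156/(1+0.099)^2 + 121.9591/(1+0.099)^2 = 118.2549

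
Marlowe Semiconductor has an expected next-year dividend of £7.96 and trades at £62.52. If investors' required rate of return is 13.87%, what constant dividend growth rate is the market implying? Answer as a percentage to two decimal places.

1.14%

From P₀ = D₁/(r − g), the implied growth is g = r − D₁/P₀.
g = 0.1387 − 7.96/62.52 = 0.1387 − 0.12732 = 0.01138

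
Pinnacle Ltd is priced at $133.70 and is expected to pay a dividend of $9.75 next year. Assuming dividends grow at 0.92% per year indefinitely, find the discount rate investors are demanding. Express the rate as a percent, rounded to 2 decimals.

8.21%

Rearranging the constant-growth DDM: r = D₁/P₀ + g.
r = 9.7500 / 133.70 + 0.0092 = 0.07292 + 0.0092 = 0.08212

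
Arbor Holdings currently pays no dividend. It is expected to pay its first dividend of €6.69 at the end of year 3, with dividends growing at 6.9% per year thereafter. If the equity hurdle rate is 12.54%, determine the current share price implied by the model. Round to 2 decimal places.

Deferred-dividend DDM. At t=2 the remaining stream is a growing perpetuity with first payment D_3 = 6.69.
V_2 = D_3/(r−g) = 6.69/(0.1254−0.069) = 118.6170
P₀ = V_2/(1+r)^2 = 118.6170/(1+0.1254)^2 = 93.6555

€93.66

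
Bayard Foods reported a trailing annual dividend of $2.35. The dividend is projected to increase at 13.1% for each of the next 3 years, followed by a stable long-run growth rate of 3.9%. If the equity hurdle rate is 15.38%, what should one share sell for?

Two-stage DDM. Project D₁…D_3 at 0.131, terminal growth 0.039, discount at r = 0.1538.
D_1 = 2.6579
D_2 = 3.0060
D_3 = 3.3998
Terminal value at t=3: TV = D_4/(r−g) = 3.5324/(0.1538−0.039) = 30.7701
P₀ = 2.6579/(1+0.1538)^1 + 3.0060/(1+0.1538)^2 + 3.3998/(1+0.1538)^3 + 30.7701/(1+0.1538)^3 = 26.8076

$26.81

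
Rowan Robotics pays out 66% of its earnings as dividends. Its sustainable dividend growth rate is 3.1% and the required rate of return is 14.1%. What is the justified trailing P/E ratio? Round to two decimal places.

6.19

Justified trailing P/E = b(1+g)/(r−g) = 0.66×(1+0.031)/(0.141−0.031) = 6.1860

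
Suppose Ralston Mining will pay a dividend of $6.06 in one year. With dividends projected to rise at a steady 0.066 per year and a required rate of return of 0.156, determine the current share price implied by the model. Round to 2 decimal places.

Gordon growth model: P₀ = D₁/(r − g), with D₁ = 6.06 given directly.
P₀ = 6.0600 / (0.156 − 0.066) = 6.0600 / 0.09 = 67.3333

$67.33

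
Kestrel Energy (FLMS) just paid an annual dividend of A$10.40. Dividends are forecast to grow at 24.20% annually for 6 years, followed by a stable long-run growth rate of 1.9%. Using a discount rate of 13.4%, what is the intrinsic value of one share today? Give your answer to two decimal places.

Two-stage DDM. Project D₁…D_6 at 0.242, terminal growth 0.019, discount at r = 0.134.
D_1 = 12.9168
D_2 = 16.0427
D_3 = 19.9250
D_4 = 24.7468
D_5 = 30.7356
D_6 = 38.1736
Terminal value at t=6: TV = D_7/(r−g) = 38.8989/(0.134−0.019) = 338.2511
P₀ = 12.9168/(1+0.134)^1 + 16.0427/(1+0.134)^2 + 19.9250/(1+0.134)^3 + 24.7468/(1+0.134)^4 + 30.7356/(1+0.134)^5 + 38.1736/(1+0.134)^6 + 338.2511/(1+0.134)^6 = 245.8946

A$245.89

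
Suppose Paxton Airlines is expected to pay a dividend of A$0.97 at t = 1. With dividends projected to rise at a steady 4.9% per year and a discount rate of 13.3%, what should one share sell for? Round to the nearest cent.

Gordon growth model: P₀ = D₁/(r − g), with D₁ = 0.97 given directly.
P₀ = 0.9700 / (0.133 − 0.049) = 0.9700 / 0.084 = 11.5476

A$11.55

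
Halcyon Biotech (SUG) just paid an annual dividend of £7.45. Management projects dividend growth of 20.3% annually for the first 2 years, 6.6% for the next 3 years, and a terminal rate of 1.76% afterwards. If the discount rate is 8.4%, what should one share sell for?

£177.79

Three-stage DDM. Project D₁…D_5; terminal Gordon value at t=5 with g = 0.0176; discount at r = 0.084.
D_1 = 8.9624
D_2 = 10.7817
D_3 = 11.4933
D_4 = 12.2519
D_5 = 13.0605
TV_5 = 13.2903/(0.084−0.0176) = 200.1558
P₀ = Σ Dₜ/(1+r)ᵗ + TV_5/(1+r)^5 = 177.7935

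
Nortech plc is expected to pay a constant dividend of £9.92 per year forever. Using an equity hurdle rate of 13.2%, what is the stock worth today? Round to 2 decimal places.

£75.15

Zero-growth DDM (perpetuity): P₀ = D/r = 9.92 / 0.132 = 75.1515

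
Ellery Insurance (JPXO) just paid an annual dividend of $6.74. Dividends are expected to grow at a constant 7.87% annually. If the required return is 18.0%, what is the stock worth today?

$71.77

Gordon growth model: P₀ = D₁/(r − g). D₁ = 6.74 × (1 + 0.0787) = 7.2704.
P₀ = 7.2704 / (0.18 − 0.0787) = 7.2704 / 0.1013 = 71.7714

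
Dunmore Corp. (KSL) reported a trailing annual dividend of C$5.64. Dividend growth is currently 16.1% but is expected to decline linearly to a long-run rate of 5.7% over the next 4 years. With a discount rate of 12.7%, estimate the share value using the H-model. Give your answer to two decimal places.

H-model: P₀ = D₀[(1+g_L) + H(g_S−g_L)]/(r−g_L), with H = 4/2 = 2.
P₀ = 5.64 × [(1+0.057) + 2×(0.161−0.057)] / (0.127−0.057)
   = 5.64 × 1.2650 / 0.07 = 101.9229

C$101.92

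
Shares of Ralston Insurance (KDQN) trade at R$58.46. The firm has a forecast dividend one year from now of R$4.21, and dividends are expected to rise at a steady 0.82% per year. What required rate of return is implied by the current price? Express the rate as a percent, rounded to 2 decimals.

Rearranging the constant-growth DDM: r = D₁/P₀ + g.
r = 4.2100 / 58.46 + 0.0082 = 0.07202 + 0.0082 = 0.08022

8.02%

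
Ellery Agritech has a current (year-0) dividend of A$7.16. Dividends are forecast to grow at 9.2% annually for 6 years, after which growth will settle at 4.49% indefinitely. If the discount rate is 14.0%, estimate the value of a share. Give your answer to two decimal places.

Two-stage DDM. Project D₁…D_6 at 0.092, terminal growth 0.0449, discount at r = 0.14.
D_1 = 7.8187
D_2 = 8.5380
D_3 = 9.3235
D_4 = 10.1813
D_5 = 11.1180
D_6 = 12.1408
Terminal value at t=6: TV = D_7/(r−g) = 12.6860/(0.14−0.0449) = 133.3961
P₀ = 7.8187/(1+0.14)^1 + 8.5380/(1+0.14)^2 + 9.3235/(1+0.14)^3 + 10.1813/(1+0.14)^4 + 11.1180/(1+0.14)^5 + 12.1408/(1+0.14)^6 + 133.3961/(1+0.14)^6 = 97.8285

A$97.83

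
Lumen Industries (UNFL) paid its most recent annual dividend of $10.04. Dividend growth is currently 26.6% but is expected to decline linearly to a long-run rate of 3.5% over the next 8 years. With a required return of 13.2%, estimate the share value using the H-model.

H-model: P₀ = D₀[(1+g_L) + H(g_S−g_L)]/(r−g_L), with H = 8/2 = 4.
P₀ = 10.04 × [(1+0.035) + 4×(0.266−0.035)] / (0.132−0.035)
   = 10.04 × 1.9590 / 0.097 = 202.7666

$202.77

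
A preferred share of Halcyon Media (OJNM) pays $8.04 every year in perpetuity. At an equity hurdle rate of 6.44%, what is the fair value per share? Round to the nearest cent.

$124.84

Zero-growth DDM (perpetuity): P₀ = D/r = 8.04 / 0.0644 = 124.8447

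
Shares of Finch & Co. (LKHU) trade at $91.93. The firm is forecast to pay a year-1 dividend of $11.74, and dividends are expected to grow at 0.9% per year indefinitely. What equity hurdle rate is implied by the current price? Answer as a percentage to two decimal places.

Rearranging the constant-growth DDM: r = D₁/P₀ + g.
r = 11.7400 / 91.93 + 0.009 = 0.12771 + 0.009 = 0.13671

13.67%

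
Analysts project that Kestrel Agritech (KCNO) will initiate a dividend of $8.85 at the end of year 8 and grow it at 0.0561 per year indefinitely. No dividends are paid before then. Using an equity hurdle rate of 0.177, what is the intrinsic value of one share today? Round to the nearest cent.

$23.39

Deferred-dividend DDM. At t=7 the remaining stream is a growing perpetuity with first payment D_8 = 8.85.
V_7 = D_8/(r−g) = 8.85/(0.177−0.0561) = 73.2010
P₀ = V_7/(1+r)^7 = 73.2010/(1+0.177)^7 = 23.3928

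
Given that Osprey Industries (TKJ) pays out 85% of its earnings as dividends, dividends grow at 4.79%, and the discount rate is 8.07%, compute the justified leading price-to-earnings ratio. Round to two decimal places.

Justified leading P/E = b/(r−g) = 0.85/(0.0807−0.0479) = 25.9146

25.91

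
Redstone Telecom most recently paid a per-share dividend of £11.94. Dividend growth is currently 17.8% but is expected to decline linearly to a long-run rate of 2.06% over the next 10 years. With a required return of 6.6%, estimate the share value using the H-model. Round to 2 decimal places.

£475.39

H-model: P₀ = D₀[(1+g_L) + H(g_S−g_L)]/(r−g_L), with H = 10/2 = 5.
P₀ = 11.94 × [(1+0.0206) + 5×(0.178−0.0206)] / (0.066−0.0206)
   = 11.94 × 1.8076 / 0.0454 = 475.3908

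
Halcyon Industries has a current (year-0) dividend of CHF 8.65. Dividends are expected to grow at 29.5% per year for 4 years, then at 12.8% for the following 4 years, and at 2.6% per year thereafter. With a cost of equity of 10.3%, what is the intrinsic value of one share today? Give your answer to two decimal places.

Three-stage DDM. Project D₁…D_8; terminal Gordon value at t=8 with g = 0.026; discount at r = 0.103.
D_1 = 11.2018
D_2 = 14.5063
D_3 = 18.7856
D_4 = 24.3274
D_5 = 27.4413
D_6 = 30.9538
D_7 = 34.9158
D_8 = 39.3851
TV_8 = 40.4091/(0.103−0.026) = 524.7932
P₀ = Σ Dₜ/(1+r)ᵗ + TV_8/(1+r)^8 = 361.6117

CHF 361.61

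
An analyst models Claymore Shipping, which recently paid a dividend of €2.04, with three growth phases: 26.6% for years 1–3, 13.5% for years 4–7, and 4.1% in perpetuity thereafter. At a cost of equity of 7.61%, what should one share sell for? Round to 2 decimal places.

Three-stage DDM. Project D₁…D_7; terminal Gordon value at t=7 with g = 0.041; discount at r = 0.0761.
D_1 = 2.5826
D_2 = 3.2696
D_3 = 4.1393
D_4 = 4.6982
D_5 = 5.3324
D_6 = 6.0523
D_7 = 6.8693
TV_7 = 7.1510/(0.0761−0.041) = 203.7316
P₀ = Σ Dₜ/(1+r)ᵗ + TV_7/(1+r)^7 = 145.6772

€145.68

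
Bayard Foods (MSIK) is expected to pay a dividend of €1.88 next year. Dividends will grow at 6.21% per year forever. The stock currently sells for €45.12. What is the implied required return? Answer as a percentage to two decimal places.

Rearranging the constant-growth DDM: r = D₁/P₀ + g.
r = 1.8800 / 45.12 + 0.0621 = 0.04167 + 0.0621 = 0.10377

10.38%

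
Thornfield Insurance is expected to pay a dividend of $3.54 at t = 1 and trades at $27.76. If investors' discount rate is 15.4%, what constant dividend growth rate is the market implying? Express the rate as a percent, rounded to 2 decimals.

From P₀ = D₁/(r − g), the implied growth is g = r − D₁/P₀.
g = 0.154 − 3.54/27.76 = 0.154 − 0.12752 = 0.02648

2.65%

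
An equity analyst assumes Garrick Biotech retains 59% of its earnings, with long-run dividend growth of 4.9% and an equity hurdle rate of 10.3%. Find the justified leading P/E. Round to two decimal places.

Payout ratio b = 1 − 0.59 = 0.41.
Justified leading P/E = b/(r−g) = 0.41/(0.103−0.049) = 7.5926

7.59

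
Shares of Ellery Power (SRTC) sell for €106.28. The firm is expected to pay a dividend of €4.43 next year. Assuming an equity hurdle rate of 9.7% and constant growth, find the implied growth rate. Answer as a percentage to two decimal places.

5.53%

From P₀ = D₁/(r − g), the implied growth is g = r − D₁/P₀.
g = 0.097 − 4.43/106.28 = 0.097 − 0.04168 = 0.05532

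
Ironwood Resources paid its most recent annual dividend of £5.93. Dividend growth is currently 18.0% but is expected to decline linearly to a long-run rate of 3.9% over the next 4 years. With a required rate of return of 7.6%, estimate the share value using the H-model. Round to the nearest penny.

H-model: P₀ = D₀[(1+g_L) + H(g_S−g_L)]/(r−g_L), with H = 4/2 = 2.
P₀ = 5.93 × [(1+0.039) + 2×(0.18−0.039)] / (0.076−0.039)
   = 5.93 × 1.3210 / 0.037 = 211.7170

£211.72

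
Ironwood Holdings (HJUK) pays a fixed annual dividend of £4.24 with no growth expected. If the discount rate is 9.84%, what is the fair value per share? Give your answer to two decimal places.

£43.09

Zero-growth DDM (perpetuity): P₀ = D/r = 4.24 / 0.0984 = 43.0894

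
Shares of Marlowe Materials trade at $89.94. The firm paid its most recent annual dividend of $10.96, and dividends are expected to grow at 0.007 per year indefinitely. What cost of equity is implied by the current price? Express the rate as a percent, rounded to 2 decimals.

Rearranging the constant-growth DDM: r = D₁/P₀ + g.
D₁ = 10.96 × (1 + 0.007) = 11.0367.
r = 11.0367 / 89.94 + 0.007 = 0.12271 + 0.007 = 0.12971

12.97%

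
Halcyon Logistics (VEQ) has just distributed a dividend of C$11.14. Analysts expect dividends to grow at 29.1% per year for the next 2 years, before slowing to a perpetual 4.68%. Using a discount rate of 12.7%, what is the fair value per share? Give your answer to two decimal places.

C$218.18

Two-stage DDM. Project D₁…D_2 at 0.291, terminal growth 0.0468, discount at r = 0.127.
D_1 = 14.3817
D_2 = 18.5668
Terminal value at t=2: TV = D_3/(r−g) = 19.4358/(0.127−0.0468) = 242.3411
P₀ = 14.3817/(1+0.127)^1 + 18.5668/(1+0.127)^2 + 242.3411/(1+0.127)^2 = 218.1795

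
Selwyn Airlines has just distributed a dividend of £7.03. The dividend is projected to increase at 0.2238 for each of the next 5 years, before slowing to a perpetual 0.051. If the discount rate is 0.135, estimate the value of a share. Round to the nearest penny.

Two-stage DDM. Project D₁…D_5 at 0.2238, terminal growth 0.051, discount at r = 0.135.
D_1 = 8.6033
D_2 = 10.5287
D_3 = 12.8851
D_4 = 15.7687
D_5 = 19.2978
Terminal value at t=5: TV = D_6/(r−g) = 20.2820/(0.135−0.051) = 241.4521
P₀ = 8.6033/(1+0.135)^1 + 10.5287/(1+0.135)^2 + 12.8851/(1+0.135)^3 + 15.7687/(1+0.135)^4 + 19.2978/(1+0.135)^5 + 241.4521/(1+0.135)^5 = 172.5022

£172.50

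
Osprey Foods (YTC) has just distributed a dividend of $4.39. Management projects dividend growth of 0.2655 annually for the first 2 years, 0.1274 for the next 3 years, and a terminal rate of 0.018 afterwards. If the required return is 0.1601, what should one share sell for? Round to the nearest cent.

$59.17

Three-stage DDM. Project D₁…D_5; terminal Gordon value at t=5 with g = 0.018; discount at r = 0.1601.
D_1 = 5.5555
D_2 = 7.0305
D_3 = 7.9262
D_4 = 8.9360
D_5 = 10.0745
TV_5 = 10.2558/(0.1601−0.018) = 72.1733
P₀ = Σ Dₜ/(1+r)ᵗ + TV_5/(1+r)^5 = 59.1654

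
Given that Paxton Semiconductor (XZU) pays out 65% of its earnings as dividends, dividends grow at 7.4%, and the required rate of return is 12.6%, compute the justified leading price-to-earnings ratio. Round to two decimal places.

Justified leading P/E = b/(r−g) = 0.65/(0.126−0.074) = 12.5000

12.50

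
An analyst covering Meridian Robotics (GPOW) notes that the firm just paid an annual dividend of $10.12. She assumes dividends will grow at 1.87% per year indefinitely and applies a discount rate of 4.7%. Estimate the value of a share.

$364.28

Gordon growth model: P₀ = D₁/(r − g). D₁ = 10.12 × (1 + 0.0187) = 10.3092.
P₀ = 10.3092 / (0.047 − 0.0187) = 10.3092 / 0.0283 = 364.2842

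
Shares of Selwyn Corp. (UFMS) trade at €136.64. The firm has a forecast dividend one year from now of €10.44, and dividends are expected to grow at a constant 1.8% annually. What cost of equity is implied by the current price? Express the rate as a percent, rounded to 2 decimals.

9.44%

Rearranging the constant-growth DDM: r = D₁/P₀ + g.
r = 10.4400 / 136.64 + 0.018 = 0.07641 + 0.018 = 0.09441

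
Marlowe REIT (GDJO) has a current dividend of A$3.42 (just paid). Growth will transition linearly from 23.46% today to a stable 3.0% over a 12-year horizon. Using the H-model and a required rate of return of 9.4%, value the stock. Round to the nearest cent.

A$120.64

H-model: P₀ = D₀[(1+g_L) + H(g_S−g_L)]/(r−g_L), with H = 12/2 = 6.
P₀ = 3.42 × [(1+0.03) + 6×(0.2346−0.03)] / (0.094−0.03)
   = 3.42 × 2.2576 / 0.064 = 120.6405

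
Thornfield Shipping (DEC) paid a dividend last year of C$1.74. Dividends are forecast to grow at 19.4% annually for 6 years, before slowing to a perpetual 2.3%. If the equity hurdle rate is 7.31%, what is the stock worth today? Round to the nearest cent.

C$82.84

Two-stage DDM. Project D₁…D_6 at 0.194, terminal growth 0.023, discount at r = 0.0731.
D_1 = 2.0776
D_2 = 2.4806
D_3 = 2.9618
D_4 = 3.5364
D_5 = 4.2225
D_6 = 5.0417
Terminal value at t=6: TV = D_7/(r−g) = 5.1576/(0.0731−0.023) = 102.9469
P₀ = 2.0776/(1+0.0731)^1 + 2.4806/(1+0.0731)^2 + 2.9618/(1+0.0731)^3 + 3.5364/(1+0.0731)^4 + 4.2225/(1+0.0731)^5 + 5.0417/(1+0.0731)^6 + 102.9469/(1+0.0731)^6 = 82.8404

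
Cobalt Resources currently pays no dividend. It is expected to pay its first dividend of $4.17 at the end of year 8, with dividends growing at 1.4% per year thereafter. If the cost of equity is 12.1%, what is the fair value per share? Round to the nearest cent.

Deferred-dividend DDM. At t=7 the remaining stream is a growing perpetuity with first payment D_8 = 4.17.
V_7 = D_8/(r−g) = 4.17/(0.121−0.014) = 38.9720
P₀ = V_7/(1+r)^7 = 38.9720/(1+0.121)^7 = 17.5191

$17.52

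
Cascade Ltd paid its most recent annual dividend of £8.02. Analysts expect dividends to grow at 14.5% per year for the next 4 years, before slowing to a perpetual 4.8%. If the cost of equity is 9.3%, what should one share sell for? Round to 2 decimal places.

Two-stage DDM. Project D₁…D_4 at 0.145, terminal growth 0.048, discount at r = 0.093.
D_1 = 9.1829
D_2 = 10.5144
D_3 = 12.0390
D_4 = 13.7847
Terminal value at t=4: TV = D_5/(r−g) = 14.4463/(0.093−0.048) = 321.0296
P₀ = 9.1829/(1+0.093)^1 + 10.5144/(1+0.093)^2 + 12.0390/(1+0.093)^3 + 13.7847/(1+0.093)^4 + 321.0296/(1+0.093)^4 = 261.0203

£261.02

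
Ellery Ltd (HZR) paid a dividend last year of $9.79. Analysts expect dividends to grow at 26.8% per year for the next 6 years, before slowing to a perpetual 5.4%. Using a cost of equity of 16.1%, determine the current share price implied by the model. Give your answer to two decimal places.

Two-stage DDM. Project D₁…D_6 at 0.268, terminal growth 0.054, discount at r = 0.161.
D_1 = 12.4137
D_2 = 15.7406
D_3 = 19.9591
D_4 = 25.3081
D_5 = 32.0907
D_6 = 40.6910
Terminal value at t=6: TV = D_7/(r−g) = 42.8883/(0.161−0.054) = 400.8252
P₀ = 12.4137/(1+0.161)^1 + 15.7406/(1+0.161)^2 + 19.9591/(1+0.161)^3 + 25.3081/(1+0.161)^4 + 32.0907/(1+0.161)^5 + 40.6910/(1+0.161)^6 + 400.8252/(1+0.161)^6 = 244.5487

$244.55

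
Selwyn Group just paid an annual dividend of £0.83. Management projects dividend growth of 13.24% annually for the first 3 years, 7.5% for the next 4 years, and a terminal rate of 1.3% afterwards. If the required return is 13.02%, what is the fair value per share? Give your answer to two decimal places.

Three-stage DDM. Project D₁…D_7; terminal Gordon value at t=7 with g = 0.013; discount at r = 0.1302.
D_1 = 0.9399
D_2 = 1.0643
D_3 = 1.2053
D_4 = 1.2956
D_5 = 1.3928
D_6 = 1.4973
D_7 = 1.6096
TV_7 = 1.6305/(0.1302−0.013) = 13.9121
P₀ = Σ Dₜ/(1+r)ᵗ + TV_7/(1+r)^7 = 11.3570

£11.36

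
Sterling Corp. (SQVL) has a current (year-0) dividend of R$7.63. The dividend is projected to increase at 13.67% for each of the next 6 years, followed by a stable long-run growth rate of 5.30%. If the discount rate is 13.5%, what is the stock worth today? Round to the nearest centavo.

Two-stage DDM. Project D₁…D_6 at 0.1367, terminal growth 0.053, discount at r = 0.135.
D_1 = 8.6730
D_2 = 9.8586
D_3 = 11.2063
D_4 = 12.7382
D_5 = 14.4795
D_6 = 16.4589
Terminal value at t=6: TV = D_7/(r−g) = 17.3312/(0.135−0.053) = 211.3558
P₀ = 8.6730/(1+0.135)^1 + 9.8586/(1+0.135)^2 + 11.2063/(1+0.135)^3 + 12.7382/(1+0.135)^4 + 14.4795/(1+0.135)^5 + 16.4589/(1+0.135)^6 + 211.3558/(1+0.135)^6 = 144.8848

R$144.88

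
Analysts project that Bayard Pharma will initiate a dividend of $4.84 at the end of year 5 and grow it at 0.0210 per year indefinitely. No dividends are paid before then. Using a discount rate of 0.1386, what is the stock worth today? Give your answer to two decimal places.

Deferred-dividend DDM. At t=4 the remaining stream is a growing perpetuity with first payment D_5 = 4.84.
V_4 = D_5/(r−g) = 4.84/(0.1386−0.021) = 41.1565
P₀ = V_4/(1+r)^4 = 41.1565/(1+0.1386)^4 = 24.4880

$24.49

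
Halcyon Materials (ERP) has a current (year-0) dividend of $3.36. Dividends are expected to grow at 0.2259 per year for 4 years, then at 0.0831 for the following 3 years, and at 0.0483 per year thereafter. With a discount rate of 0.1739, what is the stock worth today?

Three-stage DDM. Project D₁…D_7; terminal Gordon value at t=7 with g = 0.0483; discount at r = 0.1739.
D_1 = 4.1190
D_2 = 5.0495
D_3 = 6.1902
D_4 = 7.5886
D_5 = 8.2192
D_6 = 8.9022
D_7 = 9.6420
TV_7 = 10.1077/(0.1739−0.0483) = 80.4750
P₀ = Σ Dₜ/(1+r)ᵗ + TV_7/(1+r)^7 = 51.4198

$51.42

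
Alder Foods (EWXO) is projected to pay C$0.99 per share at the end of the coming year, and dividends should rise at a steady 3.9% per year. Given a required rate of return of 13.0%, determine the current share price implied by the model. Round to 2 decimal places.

C$10.88

Gordon growth model: P₀ = D₁/(r − g), with D₁ = 0.99 given directly.
P₀ = 0.9900 / (0.13 − 0.039) = 0.9900 / 0.091 = 10.8791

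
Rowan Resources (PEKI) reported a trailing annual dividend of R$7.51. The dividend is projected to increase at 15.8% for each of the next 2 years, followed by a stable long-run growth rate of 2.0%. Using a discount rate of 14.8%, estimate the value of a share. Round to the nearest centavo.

R$76.11

Two-stage DDM. Project D₁…D_2 at 0.158, terminal growth 0.02, discount at r = 0.148.
D_1 = 8.6966
D_2 = 10.0706
Terminal value at t=2: TV = D_3/(r−g) = 10.2721/(0.148−0.02) = 80.2504
P₀ = 8.6966/(1+0.148)^1 + 10.0706/(1+0.148)^2 + 80.2504/(1+0.148)^2 = 76.1093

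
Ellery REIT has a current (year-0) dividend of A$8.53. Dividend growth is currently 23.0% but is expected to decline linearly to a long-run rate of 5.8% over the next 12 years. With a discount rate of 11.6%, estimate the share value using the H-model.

H-model: P₀ = D₀[(1+g_L) + H(g_S−g_L)]/(r−g_L), with H = 12/2 = 6.
P₀ = 8.53 × [(1+0.058) + 6×(0.23−0.058)] / (0.116−0.058)
   = 8.53 × 2.0900 / 0.058 = 307.3741

A$307.37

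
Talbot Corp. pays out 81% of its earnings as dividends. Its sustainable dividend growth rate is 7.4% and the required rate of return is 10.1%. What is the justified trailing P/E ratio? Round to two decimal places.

Justified trailing P/E = b(1+g)/(r−g) = 0.81×(1+0.074)/(0.101−0.074) = 32.2200

32.22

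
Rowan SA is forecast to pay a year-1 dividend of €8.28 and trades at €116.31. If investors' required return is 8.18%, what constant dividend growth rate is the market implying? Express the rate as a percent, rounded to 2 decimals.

1.06%

From P₀ = D₁/(r − g), the implied growth is g = r − D₁/P₀.
g = 0.0818 − 8.28/116.31 = 0.0818 − 0.07119 = 0.01061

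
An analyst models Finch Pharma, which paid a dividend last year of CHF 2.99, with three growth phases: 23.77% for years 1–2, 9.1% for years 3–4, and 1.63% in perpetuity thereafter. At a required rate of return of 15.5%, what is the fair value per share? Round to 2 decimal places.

Three-stage DDM. Project D₁…D_4; terminal Gordon value at t=4 with g = 0.0163; discount at r = 0.155.
D_1 = 3.7007
D_2 = 4.5804
D_3 = 4.9972
D_4 = 5.4519
TV_4 = 5.5408/(0.155−0.0163) = 39.9482
P₀ = Σ Dₜ/(1+r)ᵗ + TV_4/(1+r)^4 = 35.3919

CHF 35.39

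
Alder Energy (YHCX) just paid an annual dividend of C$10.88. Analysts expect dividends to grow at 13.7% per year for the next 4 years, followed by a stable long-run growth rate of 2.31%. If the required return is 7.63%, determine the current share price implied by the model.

C$310.59

Two-stage DDM. Project D₁…D_4 at 0.137, terminal growth 0.0231, discount at r = 0.0763.
D_1 = 12.3706
D_2 = 14.0653
D_3 = 15.9923
D_4 = 18.1832
Terminal value at t=4: TV = D_5/(r−g) = 18.6033/(0.0763−0.0231) = 349.6852
P₀ = 12.3706/(1+0.0763)^1 + 14.0653/(1+0.0763)^2 + 15.9923/(1+0.0763)^3 + 18.1832/(1+0.0763)^4 + 349.6852/(1+0.0763)^4 = 310.5936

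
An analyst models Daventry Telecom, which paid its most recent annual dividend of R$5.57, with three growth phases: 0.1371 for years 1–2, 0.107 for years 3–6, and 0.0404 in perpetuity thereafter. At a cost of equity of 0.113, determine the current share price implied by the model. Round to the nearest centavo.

R$115.98

Three-stage DDM. Project D₁…D_6; terminal Gordon value at t=6 with g = 0.0404; discount at r = 0.113.
D_1 = 6.3336
D_2 = 7.2020
D_3 = 7.9726
D_4 = 8.8257
D_5 = 9.7700
D_6 = 10.8154
TV_6 = 11.2524/(0.113−0.0404) = 154.9911
P₀ = Σ Dₜ/(1+r)ᵗ + TV_6/(1+r)^6 = 115.9815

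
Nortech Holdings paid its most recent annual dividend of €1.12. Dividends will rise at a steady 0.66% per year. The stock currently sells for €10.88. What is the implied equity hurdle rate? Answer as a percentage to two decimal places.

11.02%

Rearranging the constant-growth DDM: r = D₁/P₀ + g.
D₁ = 1.12 × (1 + 0.0066) = 1.1274.
r = 1.1274 / 10.88 + 0.0066 = 0.10362 + 0.0066 = 0.11022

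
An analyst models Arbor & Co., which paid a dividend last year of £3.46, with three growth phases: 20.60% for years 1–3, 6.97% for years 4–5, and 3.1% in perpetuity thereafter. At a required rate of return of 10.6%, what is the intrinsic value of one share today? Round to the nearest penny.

£78.59

Three-stage DDM. Project D₁…D_5; terminal Gordon value at t=5 with g = 0.031; discount at r = 0.106.
D_1 = 4.1728
D_2 = 5.0323
D_3 = 6.0690
D_4 = 6.4920
D_5 = 6.9445
TV_5 = 7.1598/(0.106−0.031) = 95.4640
P₀ = Σ Dₜ/(1+r)ᵗ + TV_5/(1+r)^5 = 78.5928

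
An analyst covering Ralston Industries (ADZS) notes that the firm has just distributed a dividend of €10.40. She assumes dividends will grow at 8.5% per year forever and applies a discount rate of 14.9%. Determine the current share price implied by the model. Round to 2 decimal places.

Gordon growth model: P₀ = D₁/(r − g). D₁ = 10.40 × (1 + 0.085) = 11.2840.
P₀ = 11.2840 / (0.149 − 0.085) = 11.2840 / 0.064 = 176.3125

€176.31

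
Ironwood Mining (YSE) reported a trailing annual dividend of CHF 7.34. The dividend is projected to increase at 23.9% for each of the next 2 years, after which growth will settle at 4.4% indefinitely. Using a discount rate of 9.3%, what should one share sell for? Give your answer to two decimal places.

CHF 218.71

Two-stage DDM. Project D₁…D_2 at 0.239, terminal growth 0.044, discount at r = 0.093.
D_1 = 9.0943
D_2 = 11.2678
Terminal value at t=2: TV = D_3/(r−g) = 11.7636/(0.093−0.044) = 240.0729
P₀ = 9.0943/(1+0.093)^1 + 11.2678/(1+0.093)^2 + 240.0729/(1+0.093)^2 = 218.7092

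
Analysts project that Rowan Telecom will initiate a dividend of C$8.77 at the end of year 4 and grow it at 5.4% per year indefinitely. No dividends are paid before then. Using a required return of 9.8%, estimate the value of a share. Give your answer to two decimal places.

C$150.57

Deferred-dividend DDM. At t=3 the remaining stream is a growing perpetuity with first payment D_4 = 8.77.
V_3 = D_4/(r−g) = 8.77/(0.098−0.054) = 199.3182
P₀ = V_3/(1+r)^3 = 199.3182/(1+0.098)^3 = 150.5705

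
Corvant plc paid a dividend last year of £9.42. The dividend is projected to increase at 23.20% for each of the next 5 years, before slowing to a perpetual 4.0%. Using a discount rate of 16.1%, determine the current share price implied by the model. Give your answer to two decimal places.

£165.42

Two-stage DDM. Project D₁…D_5 at 0.232, terminal growth 0.04, discount at r = 0.161.
D_1 = 11.6054
D_2 = 14.2979
D_3 = 17.6150
D_4 = 21.7017
D_5 = 26.7365
Terminal value at t=5: TV = D_6/(r−g) = 27.8060/(0.161−0.04) = 229.8013
P₀ = 11.6054/(1+0.161)^1 + 14.2979/(1+0.161)^2 + 17.6150/(1+0.161)^3 + 21.7017/(1+0.161)^4 + 26.7365/(1+0.161)^5 + 229.8013/(1+0.161)^5 = 165.4198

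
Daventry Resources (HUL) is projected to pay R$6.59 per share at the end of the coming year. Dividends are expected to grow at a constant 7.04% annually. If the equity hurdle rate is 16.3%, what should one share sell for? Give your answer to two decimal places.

Gordon growth model: P₀ = D₁/(r − g), with D₁ = 6.59 given directly.
P₀ = 6.5900 / (0.163 − 0.0704) = 6.5900 / 0.0926 = 71.1663

R$71.17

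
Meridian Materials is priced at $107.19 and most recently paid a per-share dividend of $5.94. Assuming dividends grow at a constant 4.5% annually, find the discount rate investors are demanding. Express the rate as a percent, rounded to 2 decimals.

Rearranging the constant-growth DDM: r = D₁/P₀ + g.
D₁ = 5.94 × (1 + 0.045) = 6.2073.
r = 6.2073 / 107.19 + 0.045 = 0.05791 + 0.045 = 0.10291

10.29%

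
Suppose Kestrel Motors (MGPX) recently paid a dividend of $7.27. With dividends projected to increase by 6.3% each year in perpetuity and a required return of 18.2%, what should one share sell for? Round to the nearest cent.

Gordon growth model: P₀ = D₁/(r − g). D₁ = 7.27 × (1 + 0.063) = 7.7280.
P₀ = 7.7280 / (0.182 − 0.063) = 7.7280 / 0.119 = 64.9413

$64.94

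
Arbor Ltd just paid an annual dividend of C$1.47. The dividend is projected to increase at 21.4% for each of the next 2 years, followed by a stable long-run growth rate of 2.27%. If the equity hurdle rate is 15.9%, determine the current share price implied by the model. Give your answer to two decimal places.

C$15.25

Two-stage DDM. Project D₁…D_2 at 0.214, terminal growth 0.0227, discount at r = 0.159.
D_1 = 1.7846
D_2 = 2.1665
Terminal value at t=2: TV = D_3/(r−g) = 2.2157/(0.159−0.0227) = 16.2558
P₀ = 1.7846/(1+0.159)^1 + 2.1665/(1+0.159)^2 + 16.2558/(1+0.159)^2 = 15.2541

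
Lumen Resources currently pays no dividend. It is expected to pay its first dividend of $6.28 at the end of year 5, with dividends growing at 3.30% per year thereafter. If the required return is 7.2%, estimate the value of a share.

Deferred-dividend DDM. At t=4 the remaining stream is a growing perpetuity with first payment D_5 = 6.28.
V_4 = D_5/(r−g) = 6.28/(0.072−0.033) = 161.0256
P₀ = V_4/(1+r)^4 = 161.0256/(1+0.072)^4 = 121.9315

$121.93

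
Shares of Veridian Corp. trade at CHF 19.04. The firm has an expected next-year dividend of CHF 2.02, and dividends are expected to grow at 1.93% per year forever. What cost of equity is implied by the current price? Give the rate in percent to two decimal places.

Rearranging the constant-growth DDM: r = D₁/P₀ + g.
r = 2.0200 / 19.04 + 0.0193 = 0.10609 + 0.0193 = 0.12539

12.54%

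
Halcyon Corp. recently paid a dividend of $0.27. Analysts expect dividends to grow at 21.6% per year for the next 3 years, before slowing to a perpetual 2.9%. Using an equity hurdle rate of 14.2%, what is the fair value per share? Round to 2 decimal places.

$3.89

Two-stage DDM. Project D₁…D_3 at 0.216, terminal growth 0.029, discount at r = 0.142.
D_1 = 0.3283
D_2 = 0.3992
D_3 = 0.4855
Terminal value at t=3: TV = D_4/(r−g) = 0.4996/(0.142−0.029) = 4.4208
P₀ = 0.3283/(1+0.142)^1 + 0.3992/(1+0.142)^2 + 0.4855/(1+0.142)^3 + 4.4208/(1+0.142)^3 = 3.8878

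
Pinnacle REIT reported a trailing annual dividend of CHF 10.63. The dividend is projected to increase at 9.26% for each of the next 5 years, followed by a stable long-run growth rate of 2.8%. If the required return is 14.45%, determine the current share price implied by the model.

CHF 120.72

Two-stage DDM. Project D₁…D_5 at 0.0926, terminal growth 0.028, discount at r = 0.1445.
D_1 = 11.6143
D_2 = 12.6898
D_3 = 13.8649
D_4 = 15.1488
D_5 = 16.5516
Terminal value at t=5: TV = D_6/(r−g) = 17.0150/(0.1445−0.028) = 146.0516
P₀ = 11.6143/(1+0.1445)^1 + 12.6898/(1+0.1445)^2 + 13.8649/(1+0.1445)^3 + 15.1488/(1+0.1445)^4 + 16.5516/(1+0.1445)^5 + 146.0516/(1+0.1445)^5 = 120.7170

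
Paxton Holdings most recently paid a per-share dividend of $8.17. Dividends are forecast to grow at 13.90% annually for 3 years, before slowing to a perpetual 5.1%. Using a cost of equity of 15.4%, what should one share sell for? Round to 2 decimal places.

Two-stage DDM. Project D₁…D_3 at 0.139, terminal growth 0.051, discount at r = 0.154.
D_1 = 9.3056
D_2 = 10.5991
D_3 = 12.0724
Terminal value at t=3: TV = D_4/(r−g) = 12.6881/(0.154−0.051) = 123.1853
P₀ = 9.3056/(1+0.154)^1 + 10.5991/(1+0.154)^2 + 12.0724/(1+0.154)^3 + 123.1853/(1+0.154)^3 = 104.0353

$104.04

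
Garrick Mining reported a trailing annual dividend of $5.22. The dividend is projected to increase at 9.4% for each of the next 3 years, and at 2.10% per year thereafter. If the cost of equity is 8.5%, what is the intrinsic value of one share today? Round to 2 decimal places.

$101.29

Two-stage DDM. Project D₁…D_3 at 0.094, terminal growth 0.021, discount at r = 0.085.
D_1 = 5.7107
D_2 = 6.2475
D_3 = 6.8347
Terminal value at t=3: TV = D_4/(r−g) = 6.9783/(0.085−0.021) = 109.0356
P₀ = 5.7107/(1+0.085)^1 + 6.2475/(1+0.085)^2 + 6.8347/(1+0.085)^3 + 109.0356/(1+0.085)^3 = 101.2861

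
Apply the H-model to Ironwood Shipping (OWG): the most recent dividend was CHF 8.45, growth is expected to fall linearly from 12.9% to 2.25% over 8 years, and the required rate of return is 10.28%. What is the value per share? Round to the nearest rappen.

H-model: P₀ = D₀[(1+g_L) + H(g_S−g_L)]/(r−g_L), with H = 8/2 = 4.
P₀ = 8.45 × [(1+0.0225) + 4×(0.129−0.0225)] / (0.1028−0.0225)
   = 8.45 × 1.4485 / 0.0803 = 152.4262

CHF 152.43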